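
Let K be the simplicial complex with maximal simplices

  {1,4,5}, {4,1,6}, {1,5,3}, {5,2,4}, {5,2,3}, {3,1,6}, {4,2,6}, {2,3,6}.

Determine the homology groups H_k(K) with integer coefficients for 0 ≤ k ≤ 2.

Order the vertices as 1 < 2 < 3 < 4 < 5 < 6. Listing each simplex with vertices in this order, K has dimension 2 with simplices:

  0-simplices (6): [1], [2], [3], [4], [5], [6]
  1-simplices (12): [1,3], [1,4], [1,5], [1,6], [2,3], [2,4], [2,5], [2,6], [3,5], [3,6], [4,5], [4,6]
  2-simplices (8): [1,3,5], [1,3,6], [1,4,5], [1,4,6], [2,3,5], [2,3,6], [2,4,5], [2,4,6]

giving chain groups C_0 ≅ Z^6, C_1 ≅ Z^12, C_2 ≅ Z^8.

∂_1: C_1 → C_0 is given by ∂[p,q] = [q] − [p].
This gives a 6×12 integer matrix of rank 5; reducing to Smith normal form yields diagonal entries (1,1,1,1,1).

Boundary ∂_2: C_2 → C_1 sends each 2-simplex [p,q,r] to [q,r] − [p,r] + [p,q]. For instance
  ∂[1,4,5] = [4,5] − [1,5] + [1,4],
  ∂[2,3,5] = [3,5] − [2,5] + [2,3].
As a 12×8 matrix over Z this has rank 7, with invariant factors (1,1,1,1,1,1,1).

From H_k ≅ ker(∂_k) / im(∂_{k+1}) we obtain:

  H_0: rank C_0 − rank ∂_1 = 6 − 5 = 1, and the invariant factors of ∂_1 are all 1, so H_0 = Z.
  H_1: rank ker ∂_1 − rank ∂_2 = (12 − 5) − 7 = 0, and the invariant factors of ∂_2 are all 1, so H_1 = 0.
  H_2: rank ker ∂_2 − rank ∂_3 = (8 − 7) − 0 = 1, and there is no ∂_3, so H_2 = Z.

As a check, the Euler characteristic is 6 − 12 + 8 = 2, which agrees with 1 − 0 + 1 = 2.
(K is a triangulation of the 2-sphere S^2.)

H_0 ≅ Z,  H_1 = 0,  H_2 ≅ Z.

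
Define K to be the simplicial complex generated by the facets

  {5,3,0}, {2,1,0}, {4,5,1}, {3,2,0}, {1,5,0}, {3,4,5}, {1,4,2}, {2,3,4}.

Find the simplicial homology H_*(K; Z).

Fix the vertex order 0 < 1 < 2 < 3 < 4 < 5 and write every simplex with vertices in increasing order. Then dim K = 2 and the simplices of K are:

  0-simplices (6): [0], [1], [2], [3], [4], [5]
  1-simplices (12): [0,1], [0,2], [0,3], [0,5], [1,2], [1,4], [1,5], [2,3], [2,4], [3,4], [3,5], [4,5]
  2-simplices (8): [0,1,2], [0,1,5], [0,2,3], [0,3,5], [1,2,4], [1,4,5], [2,3,4], [3,4,5]

giving chain groups C_0 ≅ Z^6, C_1 ≅ Z^12, C_2 ≅ Z^8.

The boundary map ∂_1: C_1 → C_0 maps an edge to its endpoints' difference, ∂[p,q] = q − p. For instance
  ∂[3,5] = [5] − [3].
This gives a 6×12 integer matrix of rank 5; reducing to Smith normal form yields diagonal entries (1,1,1,1,1).

∂_2: C_2 → C_1 acts by ∂[p,q,r] = [q,r] − [p,r] + [p,q]. For instance
  ∂[0,3,5] = [3,5] − [0,5] + [0,3],
  ∂[0,1,5] = [1,5] − [0,5] + [0,1].
As a 12×8 matrix over Z this has rank 7, with invariant factors (1,1,1,1,1,1,1).

Now H_k = ker ∂_k / im ∂_{k+1}, so:

  H_0: rank C_0 − rank ∂_1 = 6 − 5 = 1, and the invariant factors of ∂_1 are all 1, so H_0 = Z.
  H_1: rank ker ∂_1 − rank ∂_2 = (12 − 5) − 7 = 0, and the invariant factors of ∂_2 are all 1, so H_1 = 0.
  H_2: rank ker ∂_2 − rank ∂_3 = (8 − 7) − 0 = 1, and there is no ∂_3, so H_2 = Z.

As a check, the Euler characteristic is 6 − 12 + 8 = 2, which agrees with 1 − 0 + 1 = 2.

H_0 ≅ Z,  H_1 = 0,  H_2 ≅ Z.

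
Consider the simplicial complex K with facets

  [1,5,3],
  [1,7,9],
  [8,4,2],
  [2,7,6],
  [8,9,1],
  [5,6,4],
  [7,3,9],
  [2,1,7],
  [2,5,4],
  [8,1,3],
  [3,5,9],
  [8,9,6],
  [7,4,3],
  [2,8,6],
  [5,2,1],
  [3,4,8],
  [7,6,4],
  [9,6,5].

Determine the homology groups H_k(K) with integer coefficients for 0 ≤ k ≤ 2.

H_0 = Z,  H_1 = Z ⊕ Z/2,  H_2 = 0.

Fix the vertex order 1 < 2 < 3 < 4 < 5 < 6 < 7 < 8 < 9 and write every simplex with vertices in increasing order. Then dim K = 2 and the simplices of K are:

  0-simplices (9): [1], [2], [3], [4], [5], [6], [7], [8], [9]
  1-simplices (27): (27 of them)
  2-simplices (18): [1,2,5], [1,2,7], [1,3,5], [1,3,8], [1,7,9], [1,8,9], [2,4,5], [2,4,8], [2,6,7], [2,6,8], [3,4,7], [3,4,8], [3,5,9], [3,7,9], [4,5,6], [4,6,7], [5,6,9], [6,8,9]

so the chain groups are C_0 ≅ Z^9, C_1 ≅ Z^27, C_2 ≅ Z^18.

∂_1: C_1 → C_0 is given by ∂[p,q] = [q] − [p]. For instance
  ∂[2,5] = [5] − [2].
The 9×27 boundary matrix has rank 8 and Smith normal form diag(1,1,1,1,1,1,1,1).

The boundary map ∂_2: C_2 → C_1 acts by ∂[p,q,r] = [q,r] − [p,r] + [p,q]. For instance
  ∂[3,4,8] = [4,8] − [3,8] + [3,4],
  ∂[1,7,9] = [7,9] − [1,9] + [1,7].
The resulting 27×18 matrix has rank 18, and its Smith normal form has invariant factors (1,1,1,1,1,1,1,1,1,1,1,1,1,1,1,1,1,2).

Computing H_k = (kernel of ∂_k) / (image of ∂_{k+1}):

  H_0: rank C_0 − rank ∂_1 = 9 − 8 = 1, and the invariant factors of ∂_1 are all 1, so H_0 = Z.
  H_1: rank ker ∂_1 − rank ∂_2 = (27 − 8) − 18 = 1, and ∂_2 has invariant factor 2 > 1, so H_1 = Z ⊕ Z/2.
  H_2: rank ker ∂_2 − rank ∂_3 = (18 − 18) − 0 = 0, and there is no ∂_3, so H_2 = 0.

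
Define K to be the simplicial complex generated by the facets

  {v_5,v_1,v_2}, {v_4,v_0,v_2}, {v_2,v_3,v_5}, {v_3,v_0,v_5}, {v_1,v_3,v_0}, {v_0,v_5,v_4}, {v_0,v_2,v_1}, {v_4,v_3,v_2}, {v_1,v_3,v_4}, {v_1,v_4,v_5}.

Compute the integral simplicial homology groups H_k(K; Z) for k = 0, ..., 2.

Order the vertices as v_0 < v_1 < v_2 < v_3 < v_4 < v_5. Listing each simplex with vertices in this order, K has dimension 2 with simplices:

  0-simplices (6): [v_0], [v_1], [v_2], [v_3], [v_4], [v_5]
  1-simplices (15): (15 of them)
  2-simplices (10): [v_0,v_1,v_2], [v_0,v_1,v_3], [v_0,v_2,v_4], [v_0,v_3,v_5], [v_0,v_4,v_5], [v_1,v_2,v_5], [v_1,v_3,v_4], [v_1,v_4,v_5], [v_2,v_3,v_4], [v_2,v_3,v_5]

so the chain groups are C_0 ≅ Z^6, C_1 ≅ Z^15, C_2 ≅ Z^10.

∂_1: C_1 → C_0 maps an edge to its endpoints' difference, ∂[p,q] = q − p. For instance
  ∂[v_0,v_2] = [v_2] − [v_0].
The resulting 6×15 matrix has rank 5, and its Smith normal form has invariant factors (1,1,1,1,1).

Boundary ∂_2: C_2 → C_1 acts by ∂[p,q,r] = [q,r] − [p,r] + [p,q]. For instance
  ∂[v_0,v_2,v_4] = [v_2,v_4] − [v_0,v_4] + [v_0,v_2],
  ∂[v_2,v_3,v_4] = [v_3,v_4] − [v_2,v_4] + [v_2,v_3].
The resulting 15×10 matrix has rank 10, and its Smith normal form has invariant factors (1,1,1,1,1,1,1,1,1,2).

Computing H_k = (kernel of ∂_k) / (image of ∂_{k+1}):

  H_0: rank C_0 − rank ∂_1 = 6 − 5 = 1, and the invariant factors of ∂_1 are all 1, so H_0 = Z.
  H_1: rank ker ∂_1 − rank ∂_2 = (15 − 5) − 10 = 0, and ∂_2 has invariant factor 2 > 1, so H_1 = Z/2.
  H_2: rank ker ∂_2 − rank ∂_3 = (10 − 10) − 0 = 0, and there is no ∂_3, so H_2 = 0.

As a check, the Euler characteristic is 6 − 15 + 10 = 1, which agrees with 1 − 0 + 0 = 1.

H_0 = Z,  H_1 = Z/2,  H_2 = 0.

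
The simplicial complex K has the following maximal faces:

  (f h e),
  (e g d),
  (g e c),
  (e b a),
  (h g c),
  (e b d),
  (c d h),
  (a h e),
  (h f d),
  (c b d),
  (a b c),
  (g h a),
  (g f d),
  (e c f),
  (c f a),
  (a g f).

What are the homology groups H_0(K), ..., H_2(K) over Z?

Order the vertices as a < b < c < d < e < f < g < h. Listing each simplex with vertices in this order, K has dimension 2 with simplices:

  0-simplices (8): a, b, c, d, e, f, g, h
  1-simplices (24): ab, ac, ae, af, ag, ah, bc, bd, be, cd, ce, cf, cg, ch, de, df, dg, dh, ef, eg, eh, fg, fh, gh
  2-simplices (16): abc, abe, acf, aeh, afg, agh, bcd, bde, cdh, cef, ceg, cgh, deg, dfg, dfh, efh

Hence C_0 ≅ Z^8, C_1 ≅ Z^24, C_2 ≅ Z^16.

∂_1: C_1 → C_0 maps an edge to its endpoints' difference, ∂[p,q] = q − p.
As a 8×24 matrix over Z this has rank 7, with invariant factors (1,1,1,1,1,1,1).

The boundary map ∂_2: C_2 → C_1 maps a triangle to the signed sum of its edges. For instance
  ∂abc = bc − ac + ab,
  ∂cdh = dh − ch + cd.
As a 24×16 matrix over Z this has rank 15, with invariant factors (1,1,1,1,1,1,1,1,1,1,1,1,1,1,1).

From H_k ≅ ker(∂_k) / im(∂_{k+1}) we obtain:

  H_0: rank C_0 − rank ∂_1 = 8 − 7 = 1, and the invariant factors of ∂_1 are all 1, so H_0 ≅ Z.
  H_1: rank ker ∂_1 − rank ∂_2 = (24 − 7) − 15 = 2, and the invariant factors of ∂_2 are all 1, so H_1 ≅ Z^2.
  H_2: rank ker ∂_2 − rank ∂_3 = (16 − 15) − 0 = 1, and there is no ∂_3, so H_2 ≅ Z.

H_0 = Z,  H_1 = Z^2,  H_2 = Z.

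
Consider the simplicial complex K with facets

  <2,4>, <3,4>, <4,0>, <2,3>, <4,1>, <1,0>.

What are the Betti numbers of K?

b_0 = 1, b_1 = 2.

Take the total order 0 < 1 < 2 < 3 < 4 on the vertex set. Then K (dimension 1) consists of the simplices:

  0-simplices (5): [0], [1], [2], [3], [4]
  1-simplices (6): [0,1], [0,4], [1,4], [2,3], [2,4], [3,4]

so the chain groups are C_0 ≅ Z^5, C_1 ≅ Z^6.

∂_1: C_1 → C_0 sends each edge [p,q] (with p < q) to q − p. For instance
  ∂[2,4] = [4] − [2].
As a 5×6 matrix over Z this has rank 4, with invariant factors (1,1,1,1).

Now H_k = ker ∂_k / im ∂_{k+1}, so:

  H_0: rank C_0 − rank ∂_1 = 5 − 4 = 1, and the invariant factors of ∂_1 are all 1, so H_0 ≅ Z.
  H_1: rank ker ∂_1 − rank ∂_2 = (6 − 4) − 0 = 2, and there is no ∂_2, so H_1 ≅ Z^2.

Hence the Betti numbers are b_0 = 1, b_1 = 2.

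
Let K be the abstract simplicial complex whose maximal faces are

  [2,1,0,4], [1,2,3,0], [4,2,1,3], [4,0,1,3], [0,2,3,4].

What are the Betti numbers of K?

b_0 = 1, b_1 = 0, b_2 = 0, b_3 = 1.

Fix the vertex order 0 < 1 < 2 < 3 < 4 and write every simplex with vertices in increasing order. Then dim K = 3 and the simplices of K are:

  0-simplices (5): [0], [1], [2], [3], [4]
  1-simplices (10): [0,1], [0,2], [0,3], [0,4], [1,2], [1,3], [1,4], [2,3], [2,4], [3,4]
  2-simplices (10): [0,1,2], [0,1,3], [0,1,4], [0,2,3], [0,2,4], [0,3,4], [1,2,3], [1,2,4], [1,3,4], [2,3,4]
  3-simplices (5): [0,1,2,3], [0,1,2,4], [0,1,3,4], [0,2,3,4], [1,2,3,4]

so the chain groups are C_0 ≅ Z^5, C_1 ≅ Z^10, C_2 ≅ Z^10, C_3 ≅ Z^5.

The boundary map ∂_1: C_1 → C_0 sends each edge [p,q] (with p < q) to q − p. For instance
  ∂[1,4] = [4] − [1].
As a 5×10 matrix over Z this has rank 4, with invariant factors (1,1,1,1).

The boundary map ∂_2: C_2 → C_1 acts by ∂[p,q,r] = [q,r] − [p,r] + [p,q]. For instance
  ∂[0,1,2] = [1,2] − [0,2] + [0,1],
  ∂[1,2,4] = [2,4] − [1,4] + [1,2].
The resulting 10×10 matrix has rank 6, and its Smith normal form has invariant factors (1,1,1,1,1,1).

The boundary map ∂_3: C_3 → C_2 sends each 3-simplex σ to the alternating sum Σ_i (−1)^i (σ with its i-th vertex removed). For instance
  ∂[0,2,3,4] = [2,3,4] − [0,3,4] + [0,2,4] − [0,2,3],
  ∂[1,2,3,4] = [2,3,4] − [1,3,4] + [1,2,4] − [1,2,3].
This gives a 10×5 integer matrix of rank 4; reducing to Smith normal form yields diagonal entries (1,1,1,1).

From H_k ≅ ker(∂_k) / im(∂_{k+1}) we obtain:

  H_0: rank C_0 − rank ∂_1 = 5 − 4 = 1, and the invariant factors of ∂_1 are all 1, so H_0 = Z.
  H_1: rank ker ∂_1 − rank ∂_2 = (10 − 4) − 6 = 0, and the invariant factors of ∂_2 are all 1, so H_1 = 0.
  H_2: rank ker ∂_2 − rank ∂_3 = (10 − 6) − 4 = 0, and the invariant factors of ∂_3 are all 1, so H_2 = 0.
  H_3: rank ker ∂_3 − rank ∂_4 = (5 − 4) − 0 = 1, and there is no ∂_4, so H_3 = Z.

As a check, the Euler characteristic is 5 − 10 + 10 − 5 = 0, which agrees with 1 − 0 + 0 − 1 = 0.
(K is a triangulation of the 3-sphere S^3.)

Hence the Betti numbers are b_0 = 1, b_1 = 0, b_2 = 0, b_3 = 1.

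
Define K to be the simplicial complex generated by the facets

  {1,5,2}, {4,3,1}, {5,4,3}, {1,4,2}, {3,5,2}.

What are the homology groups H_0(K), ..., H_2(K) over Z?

Order the vertices as 1 < 2 < 3 < 4 < 5. Listing each simplex with vertices in this order, K has dimension 2 with simplices:

  0-simplices (5): [1], [2], [3], [4], [5]
  1-simplices (10): [1,2], [1,3], [1,4], [1,5], [2,3], [2,4], [2,5], [3,4], [3,5], [4,5]
  2-simplices (5): [1,2,4], [1,2,5], [1,3,4], [2,3,5], [3,4,5]

so the chain groups are C_0 ≅ Z^5, C_1 ≅ Z^10, C_2 ≅ Z^5.

∂_1: C_1 → C_0 maps an edge to its endpoints' difference, ∂[p,q] = q − p.
The 5×10 boundary matrix has rank 4 and Smith normal form diag(1,1,1,1).

∂_2: C_2 → C_1 sends each 2-simplex [p,q,r] to [q,r] − [p,r] + [p,q]. For instance
  ∂[1,3,4] = [3,4] − [1,4] + [1,3],
  ∂[2,3,5] = [3,5] − [2,5] + [2,3].
As a 10×5 matrix over Z this has rank 5, with invariant factors (1,1,1,1,1).

Reading off H_k = ker ∂_k / im ∂_{k+1}:

  H_0: rank C_0 − rank ∂_1 = 5 − 4 = 1, and the invariant factors of ∂_1 are all 1, so H_0 ≅ Z.
  H_1: rank ker ∂_1 − rank ∂_2 = (10 − 4) − 5 = 1, and the invariant factors of ∂_2 are all 1, so H_1 ≅ Z.
  H_2: rank ker ∂_2 − rank ∂_3 = (5 − 5) − 0 = 0, and there is no ∂_3, so H_2 ≅ 0.

(K is a triangulation of the Möbius band.)

H_0 ≅ Z,  H_1 ≅ Z,  H_2 = 0.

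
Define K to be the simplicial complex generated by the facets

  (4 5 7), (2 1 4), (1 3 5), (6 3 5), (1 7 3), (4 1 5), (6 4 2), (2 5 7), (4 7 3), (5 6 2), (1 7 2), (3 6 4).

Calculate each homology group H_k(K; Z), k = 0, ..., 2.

Order the vertices as 1 < 2 < 3 < 4 < 5 < 6 < 7. Listing each simplex with vertices in this order, K has dimension 2 with simplices:

  0-simplices (7): [1], [2], [3], [4], [5], [6], [7]
  1-simplices (18): [1,2], [1,3], [1,4], [1,5], [1,7], [2,4], [2,5], [2,6], [2,7], [3,4], [3,5], [3,6], [3,7], [4,5], [4,6], [4,7], [5,6], [5,7]
  2-simplices (12): [1,2,4], [1,2,7], [1,3,5], [1,3,7], [1,4,5], [2,4,6], [2,5,6], [2,5,7], [3,4,6], [3,4,7], [3,5,6], [4,5,7]

giving chain groups C_0 ≅ Z^7, C_1 ≅ Z^18, C_2 ≅ Z^12.

The boundary map ∂_1: C_1 → C_0 maps an edge to its endpoints' difference, ∂[p,q] = q − p. For instance
  ∂[4,7] = [7] − [4].
The 7×18 boundary matrix has rank 6 and Smith normal form diag(1,1,1,1,1,1).

∂_2: C_2 → C_1 maps a triangle to the signed sum of its edges. For instance
  ∂[3,5,6] = [5,6] − [3,6] + [3,5],
  ∂[1,3,5] = [3,5] − [1,5] + [1,3].
This gives a 18×12 integer matrix of rank 12; reducing to Smith normal form yields diagonal entries (1,1,1,1,1,1,1,1,1,1,1,2).

Now H_k = ker ∂_k / im ∂_{k+1}, so:

  H_0: rank C_0 − rank ∂_1 = 7 − 6 = 1, and the invariant factors of ∂_1 are all 1, so H_0 ≅ Z.
  H_1: rank ker ∂_1 − rank ∂_2 = (18 − 6) − 12 = 0, and ∂_2 has invariant factor 2 > 1, so H_1 ≅ Z/2.
  H_2: rank ker ∂_2 − rank ∂_3 = (12 − 12) − 0 = 0, and there is no ∂_3, so H_2 ≅ 0.

(K is a triangulation of the real projective plane RP^2.)

H_0 = Z,  H_1 = Z/2,  H_2 = 0.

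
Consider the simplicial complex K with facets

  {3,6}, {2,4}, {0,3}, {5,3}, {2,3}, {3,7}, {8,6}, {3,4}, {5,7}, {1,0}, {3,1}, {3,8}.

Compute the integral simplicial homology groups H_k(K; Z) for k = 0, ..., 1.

H_0 = Z,  H_1 = Z^4.

Order the vertices as 0 < 1 < 2 < 3 < 4 < 5 < 6 < 7 < 8. Listing each simplex with vertices in this order, K has dimension 1 with simplices:

  0-simplices (9): [0], [1], [2], [3], [4], [5], [6], [7], [8]
  1-simplices (12): [0,1], [0,3], [1,3], [2,3], [2,4], [3,4], [3,5], [3,6], [3,7], [3,8], [5,7], [6,8]

giving chain groups C_0 ≅ Z^9, C_1 ≅ Z^12.

Boundary ∂_1: C_1 → C_0 maps an edge to its endpoints' difference, ∂[p,q] = q − p. For instance
  ∂[3,8] = [8] − [3].
The 9×12 boundary matrix has rank 8 and Smith normal form diag(1,1,1,1,1,1,1,1).

Reading off H_k = ker ∂_k / im ∂_{k+1}:

  H_0: rank C_0 − rank ∂_1 = 9 − 8 = 1, and the invariant factors of ∂_1 are all 1, so H_0 = Z.
  H_1: rank ker ∂_1 − rank ∂_2 = (12 − 8) − 0 = 4, and there is no ∂_2, so H_1 = Z^4.

As a check, the Euler characteristic is 9 − 12 = -3, which agrees with 1 − 4 = -3.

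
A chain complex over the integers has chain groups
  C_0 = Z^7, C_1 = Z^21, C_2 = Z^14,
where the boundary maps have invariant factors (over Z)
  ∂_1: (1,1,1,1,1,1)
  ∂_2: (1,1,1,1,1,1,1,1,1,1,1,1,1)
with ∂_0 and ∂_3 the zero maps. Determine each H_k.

H_0 ≅ Z,  H_1 ≅ Z^2,  H_2 ≅ Z.

H_0: b_0 = 7 − 0 − 6 = 1; torsion from ∂_1 factors > 1: none. So H_0 ≅ Z.
H_1: b_1 = 21 − 6 − 13 = 2; torsion from ∂_2 factors > 1: none. So H_1 ≅ Z^2.
H_2: b_2 = 14 − 13 − 0 = 1; torsion from ∂_3 factors > 1: none. So H_2 ≅ Z.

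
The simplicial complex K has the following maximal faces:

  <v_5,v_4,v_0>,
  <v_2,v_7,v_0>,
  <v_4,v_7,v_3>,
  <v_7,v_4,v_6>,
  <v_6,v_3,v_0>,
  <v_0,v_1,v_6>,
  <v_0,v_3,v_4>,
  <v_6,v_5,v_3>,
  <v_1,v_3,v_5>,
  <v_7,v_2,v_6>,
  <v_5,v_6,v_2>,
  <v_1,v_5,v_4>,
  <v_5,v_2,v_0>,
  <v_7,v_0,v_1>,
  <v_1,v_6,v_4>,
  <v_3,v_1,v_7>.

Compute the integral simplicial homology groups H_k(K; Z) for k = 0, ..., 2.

H_0 = Z,  H_1 = Z^2,  H_2 = Z.

Fix the vertex order v_0 < v_1 < v_2 < v_3 < v_4 < v_5 < v_6 < v_7 and write every simplex with vertices in increasing order. Then dim K = 2 and the simplices of K are:

  0-simplices (8): [v_0], [v_1], [v_2], [v_3], [v_4], [v_5], [v_6], [v_7]
  1-simplices (24): (24 of them)
  2-simplices (16): (16 of them)

giving chain groups C_0 ≅ Z^8, C_1 ≅ Z^24, C_2 ≅ Z^16.

∂_1: C_1 → C_0 maps an edge to its endpoints' difference, ∂[p,q] = q − p. For instance
  ∂[v_2,v_5] = [v_5] − [v_2].
The resulting 8×24 matrix has rank 7, and its Smith normal form has invariant factors (1,1,1,1,1,1,1).

∂_2: C_2 → C_1 maps a triangle to the signed sum of its edges. For instance
  ∂[v_0,v_2,v_7] = [v_2,v_7] − [v_0,v_7] + [v_0,v_2],
  ∂[v_1,v_3,v_7] = [v_3,v_7] − [v_1,v_7] + [v_1,v_3].
The resulting 24×16 matrix has rank 15, and its Smith normal form has invariant factors (1,1,1,1,1,1,1,1,1,1,1,1,1,1,1).

Reading off H_k = ker ∂_k / im ∂_{k+1}:

  H_0: rank C_0 − rank ∂_1 = 8 − 7 = 1, and the invariant factors of ∂_1 are all 1, so H_0 ≅ Z.
  H_1: rank ker ∂_1 − rank ∂_2 = (24 − 7) − 15 = 2, and the invariant factors of ∂_2 are all 1, so H_1 ≅ Z^2.
  H_2: rank ker ∂_2 − rank ∂_3 = (16 − 15) − 0 = 1, and there is no ∂_3, so H_2 ≅ Z.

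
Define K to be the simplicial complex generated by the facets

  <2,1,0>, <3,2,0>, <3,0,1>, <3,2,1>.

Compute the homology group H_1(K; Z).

H_1 ≅ 0.

Fix the vertex order 0 < 1 < 2 < 3 and write every simplex with vertices in increasing order. Then dim K = 2 and the simplices of K are:

  0-simplices (4): [0], [1], [2], [3]
  1-simplices (6): [0,1], [0,2], [0,3], [1,2], [1,3], [2,3]
  2-simplices (4): [0,1,2], [0,1,3], [0,2,3], [1,2,3]

so the chain groups are C_0 ≅ Z^4, C_1 ≅ Z^6, C_2 ≅ Z^4.

The boundary map ∂_1: C_1 → C_0 is given by ∂[p,q] = [q] − [p]. For instance
  ∂[2,3] = [3] − [2].
The resulting 4×6 matrix has rank 3, and its Smith normal form has invariant factors (1,1,1).

Boundary ∂_2: C_2 → C_1 maps a triangle to the signed sum of its edges. For instance
  ∂[1,2,3] = [2,3] − [1,3] + [1,2],
  ∂[0,2,3] = [2,3] − [0,3] + [0,2].
This gives a 6×4 integer matrix of rank 3; reducing to Smith normal form yields diagonal entries (1,1,1).

From H_k ≅ ker(∂_k) / im(∂_{k+1}) we obtain:

  H_1: rank ker ∂_1 − rank ∂_2 = (6 − 3) − 3 = 0, and the invariant factors of ∂_2 are all 1, so H_1 ≅ 0.

(K is a triangulation of the 2-sphere S^2.)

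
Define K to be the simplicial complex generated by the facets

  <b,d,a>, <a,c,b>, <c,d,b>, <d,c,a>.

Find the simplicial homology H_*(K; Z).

Order the vertices as a < b < c < d. Listing each simplex with vertices in this order, K has dimension 2 with simplices:

  0-simplices (4): a, b, c, d
  1-simplices (6): ab, ac, ad, bc, bd, cd
  2-simplices (4): abc, abd, acd, bcd

Hence C_0 ≅ Z^4, C_1 ≅ Z^6, C_2 ≅ Z^4.

Boundary ∂_1: C_1 → C_0 maps an edge to its endpoints' difference, ∂[p,q] = q − p. For instance
  ∂ac = c − a.
This gives a 4×6 integer matrix of rank 3; reducing to Smith normal form yields diagonal entries (1,1,1).

∂_2: C_2 → C_1 acts by ∂[p,q,r] = [q,r] − [p,r] + [p,q]. For instance
  ∂bcd = cd − bd + bc,
  ∂acd = cd − ad + ac.
As a 6×4 matrix over Z this has rank 3, with invariant factors (1,1,1).

From H_k ≅ ker(∂_k) / im(∂_{k+1}) we obtain:

  H_0: rank C_0 − rank ∂_1 = 4 − 3 = 1, and the invariant factors of ∂_1 are all 1, so H_0 = Z.
  H_1: rank ker ∂_1 − rank ∂_2 = (6 − 3) − 3 = 0, and the invariant factors of ∂_2 are all 1, so H_1 = 0.
  H_2: rank ker ∂_2 − rank ∂_3 = (4 − 3) − 0 = 1, and there is no ∂_3, so H_2 = Z.

(K is a triangulation of the 2-sphere S^2.)

H_0 = Z,  H_1 = 0,  H_2 = Z.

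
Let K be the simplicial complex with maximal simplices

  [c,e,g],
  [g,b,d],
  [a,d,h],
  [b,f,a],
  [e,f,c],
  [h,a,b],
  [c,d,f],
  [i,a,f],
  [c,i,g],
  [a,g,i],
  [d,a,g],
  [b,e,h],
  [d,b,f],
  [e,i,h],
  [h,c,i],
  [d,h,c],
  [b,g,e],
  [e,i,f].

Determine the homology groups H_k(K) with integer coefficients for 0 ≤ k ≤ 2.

H_0 = Z,  H_1 = Z ⊕ Z/2,  H_2 = 0.

Fix the vertex order a < b < c < d < e < f < g < h < i and write every simplex with vertices in increasing order. Then dim K = 2 and the simplices of K are:

  0-simplices (9): a, b, c, d, e, f, g, h, i
  1-simplices (27): ab, ad, af, ag, ah, ai, bd, be, bf, bg, bh, cd, ce, cf, cg, ch, ci, df, dg, dh, ef, eg, eh, ei, fi, gi, hi
  2-simplices (18): abf, abh, adg, adh, afi, agi, bdf, bdg, beg, beh, cdf, cdh, cef, ceg, cgi, chi, efi, ehi

so the chain groups are C_0 ≅ Z^9, C_1 ≅ Z^27, C_2 ≅ Z^18.

The boundary map ∂_1: C_1 → C_0 sends each edge [p,q] (with p < q) to q − p.
This gives a 9×27 integer matrix of rank 8; reducing to Smith normal form yields diagonal entries (1,1,1,1,1,1,1,1).

The boundary map ∂_2: C_2 → C_1 acts by ∂[p,q,r] = [q,r] − [p,r] + [p,q]. For instance
  ∂afi = fi − ai + af,
  ∂adh = dh − ah + ad.
The 27×18 boundary matrix has rank 18 and Smith normal form diag(1,1,1,1,1,1,1,1,1,1,1,1,1,1,1,1,1,2).

From H_k ≅ ker(∂_k) / im(∂_{k+1}) we obtain:

  H_0: rank C_0 − rank ∂_1 = 9 − 8 = 1, and the invariant factors of ∂_1 are all 1, so H_0 ≅ Z.
  H_1: rank ker ∂_1 − rank ∂_2 = (27 − 8) − 18 = 1, and ∂_2 has invariant factor 2 > 1, so H_1 ≅ Z ⊕ Z/2.
  H_2: rank ker ∂_2 − rank ∂_3 = (18 − 18) − 0 = 0, and there is no ∂_3, so H_2 ≅ 0.

(K is a triangulation of the Klein bottle.)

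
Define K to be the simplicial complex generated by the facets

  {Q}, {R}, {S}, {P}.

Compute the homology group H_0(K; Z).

We work with the vertex ordering P < Q < R < S. The simplices of K, each written with vertices in increasing order, are:

  0-simplices (4): P, Q, R, S

giving chain groups C_0 ≅ Z^4.

From H_k ≅ ker(∂_k) / im(∂_{k+1}) we obtain:

  H_0: rank C_0 − rank ∂_1 = 4 − 0 = 4, and there is no ∂_1, so H_0 ≅ Z^4.

H_0 ≅ Z^4.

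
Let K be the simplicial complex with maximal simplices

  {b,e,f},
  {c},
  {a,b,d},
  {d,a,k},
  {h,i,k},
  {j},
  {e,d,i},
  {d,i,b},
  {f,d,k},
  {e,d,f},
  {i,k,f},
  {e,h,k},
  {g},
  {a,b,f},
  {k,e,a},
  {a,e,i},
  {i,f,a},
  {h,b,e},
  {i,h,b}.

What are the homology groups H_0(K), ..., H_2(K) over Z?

H_0 ≅ Z^4,  H_1 ≅ Z^2,  H_2 ≅ Z.

Order the vertices as a < b < c < d < e < f < g < h < i < j < k. Listing each simplex with vertices in this order, K has dimension 2 with simplices:

  0-simplices (11): a, b, c, d, e, f, g, h, i, j, k
  1-simplices (24): ab, ad, ae, af, ai, ak, bd, be, bf, bh, bi, de, df, di, dk, ef, eh, ei, ek, fi, fk, hi, hk, ik
  2-simplices (16): abd, abf, adk, aei, aek, afi, bdi, bef, beh, bhi, def, dei, dfk, ehk, fik, hik

Hence C_0 ≅ Z^11, C_1 ≅ Z^24, C_2 ≅ Z^16.

The boundary map ∂_1: C_1 → C_0 maps an edge to its endpoints' difference, ∂[p,q] = q − p.
This gives a 11×24 integer matrix of rank 7; reducing to Smith normal form yields diagonal entries (1,1,1,1,1,1,1).

∂_2: C_2 → C_1 maps a triangle to the signed sum of its edges. For instance
  ∂hik = ik − hk + hi,
  ∂aek = ek − ak + ae.
This gives a 24×16 integer matrix of rank 15; reducing to Smith normal form yields diagonal entries (1,1,1,1,1,1,1,1,1,1,1,1,1,1,1).

Computing H_k = (kernel of ∂_k) / (image of ∂_{k+1}):

  H_0: rank C_0 − rank ∂_1 = 11 − 7 = 4, and the invariant factors of ∂_1 are all 1, so H_0 ≅ Z^4.
  H_1: rank ker ∂_1 − rank ∂_2 = (24 − 7) − 15 = 2, and the invariant factors of ∂_2 are all 1, so H_1 ≅ Z^2.
  H_2: rank ker ∂_2 − rank ∂_3 = (16 − 15) − 0 = 1, and there is no ∂_3, so H_2 ≅ Z.

As a check, the Euler characteristic is 11 − 24 + 16 = 3, which agrees with 4 − 2 + 1 = 3.
(K is a triangulation of the disjoint union of the torus T^2 and a set of 3 points.)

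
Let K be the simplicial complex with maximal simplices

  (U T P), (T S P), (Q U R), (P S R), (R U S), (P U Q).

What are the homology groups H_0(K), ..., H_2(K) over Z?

Order the vertices as P < Q < R < S < T < U. Listing each simplex with vertices in this order, K has dimension 2 with simplices:

  0-simplices (6): P, Q, R, S, T, U
  1-simplices (12): PQ, PR, PS, PT, PU, QR, QU, RS, RU, ST, SU, TU
  2-simplices (6): PQU, PRS, PST, PTU, QRU, RSU

so the chain groups are C_0 ≅ Z^6, C_1 ≅ Z^12, C_2 ≅ Z^6.

Boundary ∂_1: C_1 → C_0 is given by ∂[p,q] = [q] − [p]. For instance
  ∂RS = S − R.
The resulting 6×12 matrix has rank 5, and its Smith normal form has invariant factors (1,1,1,1,1).

∂_2: C_2 → C_1 maps a triangle to the signed sum of its edges. For instance
  ∂PTU = TU − PU + PT,
  ∂QRU = RU − QU + QR.
This gives a 12×6 integer matrix of rank 6; reducing to Smith normal form yields diagonal entries (1,1,1,1,1,1).

Computing H_k = (kernel of ∂_k) / (image of ∂_{k+1}):

  H_0: rank C_0 − rank ∂_1 = 6 − 5 = 1, and the invariant factors of ∂_1 are all 1, so H_0 ≅ Z.
  H_1: rank ker ∂_1 − rank ∂_2 = (12 − 5) − 6 = 1, and the invariant factors of ∂_2 are all 1, so H_1 ≅ Z.
  H_2: rank ker ∂_2 − rank ∂_3 = (6 − 6) − 0 = 0, and there is no ∂_3, so H_2 ≅ 0.

As a check, the Euler characteristic is 6 − 12 + 6 = 0, which agrees with 1 − 1 + 0 = 0.

H_0 = Z,  H_1 = Z,  H_2 = 0.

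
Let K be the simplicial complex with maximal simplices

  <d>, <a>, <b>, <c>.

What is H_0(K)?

Take the total order a < b < c < d on the vertex set. Then K (dimension 0) consists of the simplices:

  0-simplices (4): a, b, c, d

giving chain groups C_0 ≅ Z^4.

From H_k ≅ ker(∂_k) / im(∂_{k+1}) we obtain:

  H_0: rank C_0 − rank ∂_1 = 4 − 0 = 4, and there is no ∂_1, so H_0 ≅ Z^4.

H_0 = Z^4.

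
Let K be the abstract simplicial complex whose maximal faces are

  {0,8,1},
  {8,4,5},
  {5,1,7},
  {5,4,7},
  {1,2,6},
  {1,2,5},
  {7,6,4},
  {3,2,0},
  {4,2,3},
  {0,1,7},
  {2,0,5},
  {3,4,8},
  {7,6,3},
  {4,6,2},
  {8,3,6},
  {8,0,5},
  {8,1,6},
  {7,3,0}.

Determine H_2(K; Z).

H_2 ≅ 0.

We work with the vertex ordering 0 < 1 < 2 < 3 < 4 < 5 < 6 < 7 < 8. The simplices of K, each written with vertices in increasing order, are:

  0-simplices (9): [0], [1], [2], [3], [4], [5], [6], [7], [8]
  1-simplices (27): (27 of them)
  2-simplices (18): [0,1,7], [0,1,8], [0,2,3], [0,2,5], [0,3,7], [0,5,8], [1,2,5], [1,2,6], [1,5,7], [1,6,8], [2,3,4], [2,4,6], [3,4,8], [3,6,7], [3,6,8], [4,5,7], [4,5,8], [4,6,7]

Hence C_0 ≅ Z^9, C_1 ≅ Z^27, C_2 ≅ Z^18.

∂_1: C_1 → C_0 sends each edge [p,q] (with p < q) to q − p. For instance
  ∂[5,8] = [8] − [5].
The 9×27 boundary matrix has rank 8 and Smith normal form diag(1,1,1,1,1,1,1,1).

∂_2: C_2 → C_1 sends each 2-simplex [p,q,r] to [q,r] − [p,r] + [p,q]. For instance
  ∂[0,1,8] = [1,8] − [0,8] + [0,1],
  ∂[3,6,8] = [6,8] − [3,8] + [3,6].
This gives a 27×18 integer matrix of rank 18; reducing to Smith normal form yields diagonal entries (1,1,1,1,1,1,1,1,1,1,1,1,1,1,1,1,1,2).

Reading off H_k = ker ∂_k / im ∂_{k+1}:

  H_2: rank ker ∂_2 − rank ∂_3 = (18 − 18) − 0 = 0, and there is no ∂_3, so H_2 ≅ 0.

(K is a triangulation of the Klein bottle.)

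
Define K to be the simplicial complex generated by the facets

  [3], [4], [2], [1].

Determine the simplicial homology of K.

Take the total order 1 < 2 < 3 < 4 on the vertex set. Then K (dimension 0) consists of the simplices:

  0-simplices (4): [1], [2], [3], [4]

Hence C_0 ≅ Z^4.

From H_k ≅ ker(∂_k) / im(∂_{k+1}) we obtain:

  H_0: rank C_0 − rank ∂_1 = 4 − 0 = 4, and there is no ∂_1, so H_0 ≅ Z^4.

(K is a triangulation of a set of 4 points.)

H_0 ≅ Z^4.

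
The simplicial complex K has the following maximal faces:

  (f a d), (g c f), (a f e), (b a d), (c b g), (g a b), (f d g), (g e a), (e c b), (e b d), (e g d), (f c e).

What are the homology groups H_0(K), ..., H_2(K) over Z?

Take the total order a < b < c < d < e < f < g on the vertex set. Then K (dimension 2) consists of the simplices:

  0-simplices (7): a, b, c, d, e, f, g
  1-simplices (18): ab, ad, ae, af, ag, bc, bd, be, bg, ce, cf, cg, de, df, dg, ef, eg, fg
  2-simplices (12): abd, abg, adf, aef, aeg, bce, bcg, bde, cef, cfg, deg, dfg

so the chain groups are C_0 ≅ Z^7, C_1 ≅ Z^18, C_2 ≅ Z^12.

∂_1: C_1 → C_0 maps an edge to its endpoints' difference, ∂[p,q] = q − p.
The 7×18 boundary matrix has rank 6 and Smith normal form diag(1,1,1,1,1,1).

∂_2: C_2 → C_1 sends each 2-simplex [p,q,r] to [q,r] − [p,r] + [p,q]. For instance
  ∂bcg = cg − bg + bc,
  ∂abg = bg − ag + ab.
As a 18×12 matrix over Z this has rank 12, with invariant factors (1,1,1,1,1,1,1,1,1,1,1,2).

Reading off H_k = ker ∂_k / im ∂_{k+1}:

  H_0: rank C_0 − rank ∂_1 = 7 − 6 = 1, and the invariant factors of ∂_1 are all 1, so H_0 ≅ Z.
  H_1: rank ker ∂_1 − rank ∂_2 = (18 − 6) − 12 = 0, and ∂_2 has invariant factor 2 > 1, so H_1 ≅ Z/2.
  H_2: rank ker ∂_2 − rank ∂_3 = (12 − 12) − 0 = 0, and there is no ∂_3, so H_2 ≅ 0.

(K is a triangulation of the real projective plane RP^2.)

H_0 = Z,  H_1 = Z/2,  H_2 = 0.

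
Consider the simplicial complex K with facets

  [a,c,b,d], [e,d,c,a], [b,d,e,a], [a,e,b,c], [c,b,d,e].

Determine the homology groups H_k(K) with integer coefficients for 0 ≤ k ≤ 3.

H_0 ≅ Z,  H_1 = 0,  H_2 = 0,  H_3 ≅ Z.

Order the vertices as a < b < c < d < e. Listing each simplex with vertices in this order, K has dimension 3 with simplices:

  0-simplices (5): a, b, c, d, e
  1-simplices (10): ab, ac, ad, ae, bc, bd, be, cd, ce, de
  2-simplices (10): abc, abd, abe, acd, ace, ade, bcd, bce, bde, cde
  3-simplices (5): abcd, abce, abde, acde, bcde

giving chain groups C_0 ≅ Z^5, C_1 ≅ Z^10, C_2 ≅ Z^10, C_3 ≅ Z^5.

∂_1: C_1 → C_0 is given by ∂[p,q] = [q] − [p].
This gives a 5×10 integer matrix of rank 4; reducing to Smith normal form yields diagonal entries (1,1,1,1).

∂_2: C_2 → C_1 acts by ∂[p,q,r] = [q,r] − [p,r] + [p,q]. For instance
  ∂ade = de − ae + ad,
  ∂bcd = cd − bd + bc.
As a 10×10 matrix over Z this has rank 6, with invariant factors (1,1,1,1,1,1).

The boundary map ∂_3: C_3 → C_2 sends each 3-simplex σ to the alternating sum Σ_i (−1)^i (σ with its i-th vertex removed). For instance
  ∂acde = cde − ade + ace − acd,
  ∂abcd = bcd − acd + abd − abc.
The resulting 10×5 matrix has rank 4, and its Smith normal form has invariant factors (1,1,1,1).

Reading off H_k = ker ∂_k / im ∂_{k+1}:

  H_0: rank C_0 − rank ∂_1 = 5 − 4 = 1, and the invariant factors of ∂_1 are all 1, so H_0 = Z.
  H_1: rank ker ∂_1 − rank ∂_2 = (10 − 4) − 6 = 0, and the invariant factors of ∂_2 are all 1, so H_1 = 0.
  H_2: rank ker ∂_2 − rank ∂_3 = (10 − 6) − 4 = 0, and the invariant factors of ∂_3 are all 1, so H_2 = 0.
  H_3: rank ker ∂_3 − rank ∂_4 = (5 − 4) − 0 = 1, and there is no ∂_4, so H_3 = Z.

As a check, the Euler characteristic is 5 − 10 + 10 − 5 = 0, which agrees with 1 − 0 + 0 − 1 = 0.
(K is a triangulation of the 3-sphere S^3.)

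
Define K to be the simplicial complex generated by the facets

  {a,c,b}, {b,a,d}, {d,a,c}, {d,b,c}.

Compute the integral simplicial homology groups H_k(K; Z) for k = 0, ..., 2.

We work with the vertex ordering a < b < c < d. The simplices of K, each written with vertices in increasing order, are:

  0-simplices (4): a, b, c, d
  1-simplices (6): ab, ac, ad, bc, bd, cd
  2-simplices (4): abc, abd, acd, bcd

so the chain groups are C_0 ≅ Z^4, C_1 ≅ Z^6, C_2 ≅ Z^4.

The boundary map ∂_1: C_1 → C_0 is given by ∂[p,q] = [q] − [p].
The resulting 4×6 matrix has rank 3, and its Smith normal form has invariant factors (1,1,1).

Boundary ∂_2: C_2 → C_1 sends each 2-simplex [p,q,r] to [q,r] − [p,r] + [p,q]. For instance
  ∂abc = bc − ac + ab,
  ∂bcd = cd − bd + bc.
The resulting 6×4 matrix has rank 3, and its Smith normal form has invariant factors (1,1,1).

From H_k ≅ ker(∂_k) / im(∂_{k+1}) we obtain:

  H_0: rank C_0 − rank ∂_1 = 4 − 3 = 1, and the invariant factors of ∂_1 are all 1, so H_0 = Z.
  H_1: rank ker ∂_1 − rank ∂_2 = (6 − 3) − 3 = 0, and the invariant factors of ∂_2 are all 1, so H_1 = 0.
  H_2: rank ker ∂_2 − rank ∂_3 = (4 − 3) − 0 = 1, and there is no ∂_3, so H_2 = Z.

H_0 = Z,  H_1 = 0,  H_2 = Z.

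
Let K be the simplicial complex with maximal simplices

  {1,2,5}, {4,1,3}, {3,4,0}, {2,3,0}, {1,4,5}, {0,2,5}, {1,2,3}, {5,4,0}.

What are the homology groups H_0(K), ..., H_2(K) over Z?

H_0 ≅ Z,  H_1 = 0,  H_2 ≅ Z.

Take the total order 0 < 1 < 2 < 3 < 4 < 5 on the vertex set. Then K (dimension 2) consists of the simplices:

  0-simplices (6): [0], [1], [2], [3], [4], [5]
  1-simplices (12): [0,2], [0,3], [0,4], [0,5], [1,2], [1,3], [1,4], [1,5], [2,3], [2,5], [3,4], [4,5]
  2-simplices (8): [0,2,3], [0,2,5], [0,3,4], [0,4,5], [1,2,3], [1,2,5], [1,3,4], [1,4,5]

so the chain groups are C_0 ≅ Z^6, C_1 ≅ Z^12, C_2 ≅ Z^8.

The boundary map ∂_1: C_1 → C_0 is given by ∂[p,q] = [q] − [p]. For instance
  ∂[4,5] = [5] − [4].
As a 6×12 matrix over Z this has rank 5, with invariant factors (1,1,1,1,1).

The boundary map ∂_2: C_2 → C_1 maps a triangle to the signed sum of its edges. For instance
  ∂[0,2,5] = [2,5] − [0,5] + [0,2],
  ∂[0,4,5] = [4,5] − [0,5] + [0,4].
The 12×8 boundary matrix has rank 7 and Smith normal form diag(1,1,1,1,1,1,1).

Reading off H_k = ker ∂_k / im ∂_{k+1}:

  H_0: rank C_0 − rank ∂_1 = 6 − 5 = 1, and the invariant factors of ∂_1 are all 1, so H_0 ≅ Z.
  H_1: rank ker ∂_1 − rank ∂_2 = (12 − 5) − 7 = 0, and the invariant factors of ∂_2 are all 1, so H_1 ≅ 0.
  H_2: rank ker ∂_2 − rank ∂_3 = (8 − 7) − 0 = 1, and there is no ∂_3, so H_2 ≅ Z.

As a check, the Euler characteristic is 6 − 12 + 8 = 2, which agrees with 1 − 0 + 1 = 2.
(K is a triangulation of the 2-sphere S^2.)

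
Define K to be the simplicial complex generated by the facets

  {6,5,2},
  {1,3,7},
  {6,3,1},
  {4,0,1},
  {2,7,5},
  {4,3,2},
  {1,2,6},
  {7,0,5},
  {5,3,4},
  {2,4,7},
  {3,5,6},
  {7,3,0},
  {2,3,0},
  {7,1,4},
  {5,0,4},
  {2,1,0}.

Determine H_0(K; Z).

Fix the vertex order 0 < 1 < 2 < 3 < 4 < 5 < 6 < 7 and write every simplex with vertices in increasing order. Then dim K = 2 and the simplices of K are:

  0-simplices (8): [0], [1], [2], [3], [4], [5], [6], [7]
  1-simplices (24): (24 of them)
  2-simplices (16): [0,1,2], [0,1,4], [0,2,3], [0,3,7], [0,4,5], [0,5,7], [1,2,6], [1,3,6], [1,3,7], [1,4,7], [2,3,4], [2,4,7], [2,5,6], [2,5,7], [3,4,5], [3,5,6]

so the chain groups are C_0 ≅ Z^8, C_1 ≅ Z^24, C_2 ≅ Z^16.

∂_1: C_1 → C_0 is given by ∂[p,q] = [q] − [p]. For instance
  ∂[2,5] = [5] − [2].
This gives a 8×24 integer matrix of rank 7; reducing to Smith normal form yields diagonal entries (1,1,1,1,1,1,1).

The boundary map ∂_2: C_2 → C_1 acts by ∂[p,q,r] = [q,r] − [p,r] + [p,q]. For instance
  ∂[1,2,6] = [2,6] − [1,6] + [1,2],
  ∂[2,3,4] = [3,4] − [2,4] + [2,3].
The 24×16 boundary matrix has rank 15 and Smith normal form diag(1,1,1,1,1,1,1,1,1,1,1,1,1,1,1).

Reading off H_k = ker ∂_k / im ∂_{k+1}:

  H_0: rank C_0 − rank ∂_1 = 8 − 7 = 1, and the invariant factors of ∂_1 are all 1, so H_0 = Z.

(K is a triangulation of the torus T^2.)

H_0 = Z.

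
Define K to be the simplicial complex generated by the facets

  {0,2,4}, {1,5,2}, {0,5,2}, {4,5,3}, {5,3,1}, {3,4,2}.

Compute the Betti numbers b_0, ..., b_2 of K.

Fix the vertex order 0 < 1 < 2 < 3 < 4 < 5 and write every simplex with vertices in increasing order. Then dim K = 2 and the simplices of K are:

  0-simplices (6): [0], [1], [2], [3], [4], [5]
  1-simplices (12): [0,2], [0,4], [0,5], [1,2], [1,3], [1,5], [2,3], [2,4], [2,5], [3,4], [3,5], [4,5]
  2-simplices (6): [0,2,4], [0,2,5], [1,2,5], [1,3,5], [2,3,4], [3,4,5]

giving chain groups C_0 ≅ Z^6, C_1 ≅ Z^12, C_2 ≅ Z^6.

∂_1: C_1 → C_0 sends each edge [p,q] (with p < q) to q − p.
The resulting 6×12 matrix has rank 5, and its Smith normal form has invariant factors (1,1,1,1,1).

∂_2: C_2 → C_1 sends each 2-simplex [p,q,r] to [q,r] − [p,r] + [p,q]. For instance
  ∂[1,2,5] = [2,5] − [1,5] + [1,2],
  ∂[0,2,5] = [2,5] − [0,5] + [0,2].
The resulting 12×6 matrix has rank 6, and its Smith normal form has invariant factors (1,1,1,1,1,1).

Computing H_k = (kernel of ∂_k) / (image of ∂_{k+1}):

  H_0: rank C_0 − rank ∂_1 = 6 − 5 = 1, and the invariant factors of ∂_1 are all 1, so H_0 = Z.
  H_1: rank ker ∂_1 − rank ∂_2 = (12 − 5) − 6 = 1, and the invariant factors of ∂_2 are all 1, so H_1 = Z.
  H_2: rank ker ∂_2 − rank ∂_3 = (6 − 6) − 0 = 0, and there is no ∂_3, so H_2 = 0.

Hence the Betti numbers are b_0 = 1, b_1 = 1, b_2 = 0.

b_0 = 1, b_1 = 1, b_2 = 0.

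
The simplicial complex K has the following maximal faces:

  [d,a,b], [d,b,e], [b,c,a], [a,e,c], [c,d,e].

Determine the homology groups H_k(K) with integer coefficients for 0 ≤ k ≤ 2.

H_0 ≅ Z,  H_1 ≅ Z,  H_2 = 0.

We work with the vertex ordering a < b < c < d < e. The simplices of K, each written with vertices in increasing order, are:

  0-simplices (5): a, b, c, d, e
  1-simplices (10): ab, ac, ad, ae, bc, bd, be, cd, ce, de
  2-simplices (5): abc, abd, ace, bde, cde

giving chain groups C_0 ≅ Z^5, C_1 ≅ Z^10, C_2 ≅ Z^5.

The boundary map ∂_1: C_1 → C_0 maps an edge to its endpoints' difference, ∂[p,q] = q − p. For instance
  ∂bc = c − b.
The resulting 5×10 matrix has rank 4, and its Smith normal form has invariant factors (1,1,1,1).

∂_2: C_2 → C_1 acts by ∂[p,q,r] = [q,r] − [p,r] + [p,q]. For instance
  ∂bde = de − be + bd,
  ∂abd = bd − ad + ab.
This gives a 10×5 integer matrix of rank 5; reducing to Smith normal form yields diagonal entries (1,1,1,1,1).

Now H_k = ker ∂_k / im ∂_{k+1}, so:

  H_0: rank C_0 − rank ∂_1 = 5 − 4 = 1, and the invariant factors of ∂_1 are all 1, so H_0 ≅ Z.
  H_1: rank ker ∂_1 − rank ∂_2 = (10 − 4) − 5 = 1, and the invariant factors of ∂_2 are all 1, so H_1 ≅ Z.
  H_2: rank ker ∂_2 − rank ∂_3 = (5 − 5) − 0 = 0, and there is no ∂_3, so H_2 ≅ 0.

As a check, the Euler characteristic is 5 − 10 + 5 = 0, which agrees with 1 − 1 + 0 = 0.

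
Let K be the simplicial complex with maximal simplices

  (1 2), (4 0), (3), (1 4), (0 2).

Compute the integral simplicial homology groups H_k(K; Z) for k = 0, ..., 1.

H_0 ≅ Z^2,  H_1 ≅ Z.

We work with the vertex ordering 0 < 1 < 2 < 3 < 4. The simplices of K, each written with vertices in increasing order, are:

  0-simplices (5): [0], [1], [2], [3], [4]
  1-simplices (4): [0,2], [0,4], [1,2], [1,4]

Hence C_0 ≅ Z^5, C_1 ≅ Z^4.

∂_1: C_1 → C_0 is given by ∂[p,q] = [q] − [p]. For instance
  ∂[0,4] = [4] − [0].
The resulting 5×4 matrix has rank 3, and its Smith normal form has invariant factors (1,1,1).

From H_k ≅ ker(∂_k) / im(∂_{k+1}) we obtain:

  H_0: rank C_0 − rank ∂_1 = 5 − 3 = 2, and the invariant factors of ∂_1 are all 1, so H_0 = Z^2.
  H_1: rank ker ∂_1 − rank ∂_2 = (4 − 3) − 0 = 1, and there is no ∂_2, so H_1 = Z.

As a check, the Euler characteristic is 5 − 4 = 1, which agrees with 2 − 1 = 1.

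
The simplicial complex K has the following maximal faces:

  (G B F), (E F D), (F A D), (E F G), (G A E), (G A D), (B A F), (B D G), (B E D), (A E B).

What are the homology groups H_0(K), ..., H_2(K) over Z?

Order the vertices as A < B < D < E < F < G. Listing each simplex with vertices in this order, K has dimension 2 with simplices:

  0-simplices (6): A, B, D, E, F, G
  1-simplices (15): AB, AD, AE, AF, AG, BD, BE, BF, BG, DE, DF, DG, EF, EG, FG
  2-simplices (10): ABE, ABF, ADF, ADG, AEG, BDE, BDG, BFG, DEF, EFG

giving chain groups C_0 ≅ Z^6, C_1 ≅ Z^15, C_2 ≅ Z^10.

The boundary map ∂_1: C_1 → C_0 maps an edge to its endpoints' difference, ∂[p,q] = q − p.
The resulting 6×15 matrix has rank 5, and its Smith normal form has invariant factors (1,1,1,1,1).

The boundary map ∂_2: C_2 → C_1 acts by ∂[p,q,r] = [q,r] − [p,r] + [p,q]. For instance
  ∂BDG = DG − BG + BD,
  ∂BDE = DE − BE + BD.
The 15×10 boundary matrix has rank 10 and Smith normal form diag(1,1,1,1,1,1,1,1,1,2).

Now H_k = ker ∂_k / im ∂_{k+1}, so:

  H_0: rank C_0 − rank ∂_1 = 6 − 5 = 1, and the invariant factors of ∂_1 are all 1, so H_0 ≅ Z.
  H_1: rank ker ∂_1 − rank ∂_2 = (15 − 5) − 10 = 0, and ∂_2 has invariant factor 2 > 1, so H_1 ≅ Z/2Z.
  H_2: rank ker ∂_2 − rank ∂_3 = (10 − 10) − 0 = 0, and there is no ∂_3, so H_2 ≅ 0.

As a check, the Euler characteristic is 6 − 15 + 10 = 1, which agrees with 1 − 0 + 0 = 1.

H_0 = Z,  H_1 = Z/2Z,  H_2 = 0.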